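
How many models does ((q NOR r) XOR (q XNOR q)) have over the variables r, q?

Satisfying assignments: (0,1), (1,0), (1,1)
Count: 3 out of 4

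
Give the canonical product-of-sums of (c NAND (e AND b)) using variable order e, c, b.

ΠM(7) = (NOT e OR NOT c OR NOT b)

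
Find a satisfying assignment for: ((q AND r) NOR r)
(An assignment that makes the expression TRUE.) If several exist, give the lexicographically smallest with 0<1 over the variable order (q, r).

q=0, r=0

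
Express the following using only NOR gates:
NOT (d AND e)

(((d NOR d) NOR (e NOR e)) NOR ((d NOR d) NOR (e NOR e)))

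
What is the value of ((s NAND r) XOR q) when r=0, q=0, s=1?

Substituting: ((1 NAND 0) XOR 0)
= 1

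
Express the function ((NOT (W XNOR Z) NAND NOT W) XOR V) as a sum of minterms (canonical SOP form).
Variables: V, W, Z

Σm(0, 2, 3, 5) = (NOT V AND NOT W AND NOT Z) OR (NOT V AND W AND NOT Z) OR (NOT V AND W AND Z) OR (V AND NOT W AND Z)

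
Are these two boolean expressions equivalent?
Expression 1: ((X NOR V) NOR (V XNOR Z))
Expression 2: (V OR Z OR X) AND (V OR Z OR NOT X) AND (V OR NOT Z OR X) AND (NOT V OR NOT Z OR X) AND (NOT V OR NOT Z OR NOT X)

Yes, they are equivalent — the two output columns agree on all 8 assignments:
V | Z | X | Expression 1 | Expression 2
---------------------------------------
0 | 0 | 0 | 0 | 0
0 | 0 | 1 | 0 | 0
0 | 1 | 0 | 0 | 0
0 | 1 | 1 | 1 | 1
1 | 0 | 0 | 1 | 1
1 | 0 | 1 | 1 | 1
1 | 1 | 0 | 0 | 0
1 | 1 | 1 | 0 | 0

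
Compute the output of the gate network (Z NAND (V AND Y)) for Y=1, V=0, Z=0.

Substituting: (0 NAND (0 AND 1))
= 1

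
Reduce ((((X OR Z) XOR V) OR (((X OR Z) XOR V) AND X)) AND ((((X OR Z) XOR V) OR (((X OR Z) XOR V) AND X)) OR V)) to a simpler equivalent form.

By absorption (E AND (E OR v) = E) then absorption (E OR (E AND v) = E):
= ((X OR Z) XOR V)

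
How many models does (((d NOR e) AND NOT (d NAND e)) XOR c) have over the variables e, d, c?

Satisfying assignments: (0,0,1), (0,1,1), (1,0,1), (1,1,1)
Count: 4 out of 8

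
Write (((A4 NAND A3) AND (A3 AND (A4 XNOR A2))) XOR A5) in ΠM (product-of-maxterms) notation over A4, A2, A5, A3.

ΠM(0, 3, 4, 5, 8, 9, 12, 13) = (A4 OR A2 OR A5 OR A3) AND (A4 OR A2 OR NOT A5 OR NOT A3) AND (A4 OR NOT A2 OR A5 OR A3) AND (A4 OR NOT A2 OR A5 OR NOT A3) AND (NOT A4 OR A2 OR A5 OR A3) AND (NOT A4 OR A2 OR A5 OR NOT A3) AND (NOT A4 OR NOT A2 OR A5 OR A3) AND (NOT A4 OR NOT A2 OR A5 OR NOT A3)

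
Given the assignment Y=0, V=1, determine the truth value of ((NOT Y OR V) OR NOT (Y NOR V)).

Substituting: ((NOT 0 OR 1) OR NOT (0 NOR 1))
= 1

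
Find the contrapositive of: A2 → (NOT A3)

Contrapositive: A3 → NOT A2
Note: A statement and its contrapositive are logically equivalent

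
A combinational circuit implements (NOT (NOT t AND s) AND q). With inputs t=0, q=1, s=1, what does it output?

Substituting: (NOT (NOT 0 AND 1) AND 1)
= 0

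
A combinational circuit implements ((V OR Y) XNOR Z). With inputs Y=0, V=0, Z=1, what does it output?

Substituting: ((0 OR 0) XNOR 1)
= 0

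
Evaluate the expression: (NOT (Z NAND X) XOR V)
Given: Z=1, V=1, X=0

Substituting: (NOT (1 NAND 0) XOR 1)
= 1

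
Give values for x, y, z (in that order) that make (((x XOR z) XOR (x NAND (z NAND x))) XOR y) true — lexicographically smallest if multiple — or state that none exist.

x=0, y=0, z=0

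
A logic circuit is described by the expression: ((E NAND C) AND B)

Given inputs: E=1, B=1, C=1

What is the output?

Substituting: ((1 NAND 1) AND 1)
= 0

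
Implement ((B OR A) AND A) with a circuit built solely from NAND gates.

((((B NAND B) NAND (A NAND A)) NAND A) NAND (((B NAND B) NAND (A NAND A)) NAND A))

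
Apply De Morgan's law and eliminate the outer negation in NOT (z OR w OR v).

NOT z AND NOT w AND NOT v
De Morgan's: NOT(OR of terms) = AND of negations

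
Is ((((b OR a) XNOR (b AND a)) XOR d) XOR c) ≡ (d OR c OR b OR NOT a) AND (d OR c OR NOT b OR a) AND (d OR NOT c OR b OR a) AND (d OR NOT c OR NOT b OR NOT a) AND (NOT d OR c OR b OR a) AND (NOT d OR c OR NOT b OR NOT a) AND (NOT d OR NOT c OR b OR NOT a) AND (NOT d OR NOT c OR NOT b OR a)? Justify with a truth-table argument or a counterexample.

Yes, they are equivalent — the two output columns agree on all 16 assignments:
d | c | b | a | Expression 1 | Expression 2
-------------------------------------------
0 | 0 | 0 | 0 | 1 | 1
0 | 0 | 0 | 1 | 0 | 0
0 | 0 | 1 | 0 | 0 | 0
0 | 0 | 1 | 1 | 1 | 1
0 | 1 | 0 | 0 | 0 | 0
0 | 1 | 0 | 1 | 1 | 1
0 | 1 | 1 | 0 | 1 | 1
0 | 1 | 1 | 1 | 0 | 0
1 | 0 | 0 | 0 | 0 | 0
1 | 0 | 0 | 1 | 1 | 1
1 | 0 | 1 | 0 | 1 | 1
1 | 0 | 1 | 1 | 0 | 0
1 | 1 | 0 | 0 | 1 | 1
1 | 1 | 0 | 1 | 0 | 0
1 | 1 | 1 | 0 | 0 | 0
1 | 1 | 1 | 1 | 1 | 1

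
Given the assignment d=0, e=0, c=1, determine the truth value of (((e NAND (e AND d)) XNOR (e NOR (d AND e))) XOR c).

Substituting: (((0 NAND (0 AND 0)) XNOR (0 NOR (0 AND 0))) XOR 1)
= 0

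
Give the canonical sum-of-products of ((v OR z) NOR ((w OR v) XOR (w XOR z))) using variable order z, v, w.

Σm(0, 1) = (NOT z AND NOT v AND NOT w) OR (NOT z AND NOT v AND w)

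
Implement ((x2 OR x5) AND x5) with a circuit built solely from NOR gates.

((((x2 NOR x5) NOR (x2 NOR x5)) NOR ((x2 NOR x5) NOR (x2 NOR x5))) NOR (x5 NOR x5))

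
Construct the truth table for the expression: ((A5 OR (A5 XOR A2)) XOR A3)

A5 | A3 | A2 | Output
---------------------
0 | 0 | 0 | 0
0 | 0 | 1 | 1
0 | 1 | 0 | 1
0 | 1 | 1 | 0
1 | 0 | 0 | 1
1 | 0 | 1 | 1
1 | 1 | 0 | 0
1 | 1 | 1 | 0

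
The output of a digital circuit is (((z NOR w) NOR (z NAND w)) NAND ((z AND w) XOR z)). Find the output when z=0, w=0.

Substituting: (((0 NOR 0) NOR (0 NAND 0)) NAND ((0 AND 0) XOR 0))
= 1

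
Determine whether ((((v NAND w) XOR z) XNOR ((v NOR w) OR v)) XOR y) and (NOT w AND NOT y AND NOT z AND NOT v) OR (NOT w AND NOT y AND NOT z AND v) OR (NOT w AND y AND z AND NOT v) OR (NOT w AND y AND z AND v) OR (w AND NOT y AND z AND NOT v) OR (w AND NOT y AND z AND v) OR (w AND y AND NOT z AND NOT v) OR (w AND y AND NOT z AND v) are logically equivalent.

Yes, they are equivalent — the two output columns agree on all 16 assignments:
w | y | z | v | Expression 1 | Expression 2
-------------------------------------------
0 | 0 | 0 | 0 | 1 | 1
0 | 0 | 0 | 1 | 1 | 1
0 | 0 | 1 | 0 | 0 | 0
0 | 0 | 1 | 1 | 0 | 0
0 | 1 | 0 | 0 | 0 | 0
0 | 1 | 0 | 1 | 0 | 0
0 | 1 | 1 | 0 | 1 | 1
0 | 1 | 1 | 1 | 1 | 1
1 | 0 | 0 | 0 | 0 | 0
1 | 0 | 0 | 1 | 0 | 0
1 | 0 | 1 | 0 | 1 | 1
1 | 0 | 1 | 1 | 1 | 1
1 | 1 | 0 | 0 | 1 | 1
1 | 1 | 0 | 1 | 1 | 1
1 | 1 | 1 | 0 | 0 | 0
1 | 1 | 1 | 1 | 0 | 0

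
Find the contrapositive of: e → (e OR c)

Contrapositive: NOT (e OR c) → NOT e
Note: A statement and its contrapositive are logically equivalent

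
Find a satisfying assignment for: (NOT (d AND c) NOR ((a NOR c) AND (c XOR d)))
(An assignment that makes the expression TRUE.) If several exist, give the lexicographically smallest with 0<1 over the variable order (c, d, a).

c=1, d=1, a=0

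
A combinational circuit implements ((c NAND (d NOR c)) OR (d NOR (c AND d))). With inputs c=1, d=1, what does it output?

Substituting: ((1 NAND (1 NOR 1)) OR (1 NOR (1 AND 1)))
= 1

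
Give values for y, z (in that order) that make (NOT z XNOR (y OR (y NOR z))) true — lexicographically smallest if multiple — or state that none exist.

y=0, z=0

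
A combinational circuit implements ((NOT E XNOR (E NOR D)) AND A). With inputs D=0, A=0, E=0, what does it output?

Substituting: ((NOT 0 XNOR (0 NOR 0)) AND 0)
= 0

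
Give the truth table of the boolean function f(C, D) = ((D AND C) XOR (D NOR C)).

C | D | Output
--------------
0 | 0 | 1
0 | 1 | 0
1 | 0 | 0
1 | 1 | 1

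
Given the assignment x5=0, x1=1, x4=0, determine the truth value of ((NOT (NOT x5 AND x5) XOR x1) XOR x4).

Substituting: ((NOT (NOT 0 AND 0) XOR 1) XOR 0)
= 0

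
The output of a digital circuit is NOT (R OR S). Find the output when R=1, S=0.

Substituting: NOT (1 OR 0)
= 0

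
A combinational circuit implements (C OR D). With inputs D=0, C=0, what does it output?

Substituting: (0 OR 0)
= 0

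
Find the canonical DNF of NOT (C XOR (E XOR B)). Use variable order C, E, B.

(NOT C AND NOT E AND NOT B) OR (NOT C AND E AND B) OR (C AND NOT E AND B) OR (C AND E AND NOT B)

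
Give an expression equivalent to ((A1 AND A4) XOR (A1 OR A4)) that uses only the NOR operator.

((((((A1 NOR A1) NOR (A4 NOR A4)) NOR ((A1 NOR A4) NOR (A1 NOR A4))) NOR (((A1 NOR A1) NOR (A4 NOR A4)) NOR ((A1 NOR A4) NOR (A1 NOR A4)))) NOR ((((A1 NOR A1) NOR (A4 NOR A4)) NOR ((A1 NOR A4) NOR (A1 NOR A4))) NOR (((A1 NOR A1) NOR (A4 NOR A4)) NOR ((A1 NOR A4) NOR (A1 NOR A4))))) NOR ((((((A1 NOR A1) NOR (A4 NOR A4)) NOR ((A1 NOR A1) NOR (A4 NOR A4))) NOR (((A1 NOR A4) NOR (A1 NOR A4)) NOR ((A1 NOR A4) NOR (A1 NOR A4)))) NOR ((((A1 NOR A1) NOR (A4 NOR A4)) NOR ((A1 NOR A1) NOR (A4 NOR A4))) NOR (((A1 NOR A4) NOR (A1 NOR A4)) NOR ((A1 NOR A4) NOR (A1 NOR A4))))) NOR (((((A1 NOR A1) NOR (A4 NOR A4)) NOR ((A1 NOR A1) NOR (A4 NOR A4))) NOR (((A1 NOR A4) NOR (A1 NOR A4)) NOR ((A1 NOR A4) NOR (A1 NOR A4)))) NOR ((((A1 NOR A1) NOR (A4 NOR A4)) NOR ((A1 NOR A1) NOR (A4 NOR A4))) NOR (((A1 NOR A4) NOR (A1 NOR A4)) NOR ((A1 NOR A4) NOR (A1 NOR A4)))))))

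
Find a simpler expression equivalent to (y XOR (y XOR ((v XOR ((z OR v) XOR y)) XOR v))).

By XOR self-cancellation ((E XOR v) XOR v = E) then XOR self-cancellation ((E XOR v) XOR v = E):
= ((z OR v) XOR y)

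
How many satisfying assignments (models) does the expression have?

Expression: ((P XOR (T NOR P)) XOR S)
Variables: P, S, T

Satisfying assignments: (0,0,0), (0,1,1), (1,0,0), (1,0,1)
Count: 4 out of 8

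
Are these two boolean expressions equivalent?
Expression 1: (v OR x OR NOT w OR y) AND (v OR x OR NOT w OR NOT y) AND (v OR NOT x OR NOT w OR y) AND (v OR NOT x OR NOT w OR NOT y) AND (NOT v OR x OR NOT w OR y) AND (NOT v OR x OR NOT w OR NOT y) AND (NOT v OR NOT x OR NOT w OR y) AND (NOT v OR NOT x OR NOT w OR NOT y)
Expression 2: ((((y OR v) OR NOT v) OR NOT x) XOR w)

Yes, they are equivalent — the two output columns agree on all 16 assignments:
v | x | w | y | Expression 1 | Expression 2
-------------------------------------------
0 | 0 | 0 | 0 | 1 | 1
0 | 0 | 0 | 1 | 1 | 1
0 | 0 | 1 | 0 | 0 | 0
0 | 0 | 1 | 1 | 0 | 0
0 | 1 | 0 | 0 | 1 | 1
0 | 1 | 0 | 1 | 1 | 1
0 | 1 | 1 | 0 | 0 | 0
0 | 1 | 1 | 1 | 0 | 0
1 | 0 | 0 | 0 | 1 | 1
1 | 0 | 0 | 1 | 1 | 1
1 | 0 | 1 | 0 | 0 | 0
1 | 0 | 1 | 1 | 0 | 0
1 | 1 | 0 | 0 | 1 | 1
1 | 1 | 0 | 1 | 1 | 1
1 | 1 | 1 | 0 | 0 | 0
1 | 1 | 1 | 1 | 0 | 0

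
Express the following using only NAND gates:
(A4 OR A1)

((A4 NAND A4) NAND (A1 NAND A1))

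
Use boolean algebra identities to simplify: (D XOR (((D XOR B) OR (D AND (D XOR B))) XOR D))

By XOR self-cancellation ((E XOR v) XOR v = E) then absorption (E OR (E AND v) = E):
= (D XOR B)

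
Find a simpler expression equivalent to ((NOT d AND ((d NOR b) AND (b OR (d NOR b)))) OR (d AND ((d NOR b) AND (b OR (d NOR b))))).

By distribution ((E AND v) OR (E AND NOT v) = E) then absorption (E AND (E OR v) = E):
= (d NOR b)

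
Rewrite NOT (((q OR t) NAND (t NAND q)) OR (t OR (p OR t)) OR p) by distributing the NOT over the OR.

NOT ((q OR t) NAND (t NAND q)) AND NOT (t OR (p OR t)) AND NOT p
De Morgan's: NOT(OR of terms) = AND of negations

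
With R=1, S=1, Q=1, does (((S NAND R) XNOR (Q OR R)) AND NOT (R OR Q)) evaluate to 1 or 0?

Substituting: (((1 NAND 1) XNOR (1 OR 1)) AND NOT (1 OR 1))
= 0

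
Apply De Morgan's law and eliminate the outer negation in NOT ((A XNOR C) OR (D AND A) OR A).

NOT (A XNOR C) AND NOT (D AND A) AND NOT A
De Morgan's: NOT(OR of terms) = AND of negations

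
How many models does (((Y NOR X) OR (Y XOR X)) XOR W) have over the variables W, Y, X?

Satisfying assignments: (0,0,0), (0,0,1), (0,1,0), (1,1,1)
Count: 4 out of 8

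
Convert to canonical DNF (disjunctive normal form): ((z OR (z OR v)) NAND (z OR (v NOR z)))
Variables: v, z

(NOT v AND NOT z) OR (v AND NOT z)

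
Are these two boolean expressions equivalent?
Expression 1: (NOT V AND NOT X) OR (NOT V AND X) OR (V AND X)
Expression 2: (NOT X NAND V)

Yes, they are equivalent — the two output columns agree on all 4 assignments:
V | X | Expression 1 | Expression 2
-----------------------------------
0 | 0 | 1 | 1
0 | 1 | 1 | 1
1 | 0 | 0 | 0
1 | 1 | 1 | 1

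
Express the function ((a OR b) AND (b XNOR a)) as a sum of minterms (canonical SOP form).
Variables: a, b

Σm(3) = (a AND b)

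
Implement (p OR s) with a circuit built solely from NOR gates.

((p NOR s) NOR (p NOR s))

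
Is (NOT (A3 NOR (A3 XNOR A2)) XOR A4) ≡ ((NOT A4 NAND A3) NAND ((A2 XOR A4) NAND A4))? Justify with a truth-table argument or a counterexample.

No. Counterexample: with A4=0, A3=0, A2=0, Expression 1 = 1 but Expression 2 = 0.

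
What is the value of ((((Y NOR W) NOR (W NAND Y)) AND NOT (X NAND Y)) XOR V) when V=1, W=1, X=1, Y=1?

Substituting: ((((1 NOR 1) NOR (1 NAND 1)) AND NOT (1 NAND 1)) XOR 1)
= 0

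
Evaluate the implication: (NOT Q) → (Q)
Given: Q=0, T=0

Antecedent (NOT Q) = 1; consequent (Q) = 0.
1 → 0 = 0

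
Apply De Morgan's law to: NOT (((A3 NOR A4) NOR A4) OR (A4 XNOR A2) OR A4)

NOT ((A3 NOR A4) NOR A4) AND NOT (A4 XNOR A2) AND NOT A4
De Morgan's: NOT(OR of terms) = AND of negations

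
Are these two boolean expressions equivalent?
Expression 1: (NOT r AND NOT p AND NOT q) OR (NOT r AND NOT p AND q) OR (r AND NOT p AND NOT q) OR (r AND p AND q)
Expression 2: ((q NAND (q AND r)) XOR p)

Yes, they are equivalent — the two output columns agree on all 8 assignments:
r | p | q | Expression 1 | Expression 2
---------------------------------------
0 | 0 | 0 | 1 | 1
0 | 0 | 1 | 1 | 1
0 | 1 | 0 | 0 | 0
0 | 1 | 1 | 0 | 0
1 | 0 | 0 | 1 | 1
1 | 0 | 1 | 0 | 0
1 | 1 | 0 | 0 | 0
1 | 1 | 1 | 1 | 1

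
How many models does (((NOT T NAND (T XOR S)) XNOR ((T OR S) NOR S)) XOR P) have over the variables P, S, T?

Satisfying assignments: (0,0,0), (0,1,0), (1,0,1), (1,1,1)
Count: 4 out of 8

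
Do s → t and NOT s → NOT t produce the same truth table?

No, Inverse is not equivalent to original (counterexample: t=0, s=1, r=0)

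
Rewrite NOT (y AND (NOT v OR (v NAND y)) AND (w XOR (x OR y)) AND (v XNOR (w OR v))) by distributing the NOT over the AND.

NOT y OR NOT (NOT v OR (v NAND y)) OR NOT (w XOR (x OR y)) OR NOT (v XNOR (w OR v))
De Morgan's: NOT(AND of terms) = OR of negations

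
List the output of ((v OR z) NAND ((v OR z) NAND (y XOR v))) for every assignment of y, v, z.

y | v | z | Output
------------------
0 | 0 | 0 | 1
0 | 0 | 1 | 0
0 | 1 | 0 | 1
0 | 1 | 1 | 1
1 | 0 | 0 | 1
1 | 0 | 1 | 1
1 | 1 | 0 | 0
1 | 1 | 1 | 0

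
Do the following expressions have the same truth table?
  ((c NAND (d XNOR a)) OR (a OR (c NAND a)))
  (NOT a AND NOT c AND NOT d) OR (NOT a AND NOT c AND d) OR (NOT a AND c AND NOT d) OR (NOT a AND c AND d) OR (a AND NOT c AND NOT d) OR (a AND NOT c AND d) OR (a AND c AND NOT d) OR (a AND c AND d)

Yes, they are equivalent — the two output columns agree on all 8 assignments:
a | c | d | Expression 1 | Expression 2
---------------------------------------
0 | 0 | 0 | 1 | 1
0 | 0 | 1 | 1 | 1
0 | 1 | 0 | 1 | 1
0 | 1 | 1 | 1 | 1
1 | 0 | 0 | 1 | 1
1 | 0 | 1 | 1 | 1
1 | 1 | 0 | 1 | 1
1 | 1 | 1 | 1 | 1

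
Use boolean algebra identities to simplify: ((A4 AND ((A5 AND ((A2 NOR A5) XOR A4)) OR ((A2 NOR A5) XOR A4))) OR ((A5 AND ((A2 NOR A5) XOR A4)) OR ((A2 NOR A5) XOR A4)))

By absorption (E OR (E AND v) = E) then absorption (E OR (E AND v) = E):
= ((A2 NOR A5) XOR A4)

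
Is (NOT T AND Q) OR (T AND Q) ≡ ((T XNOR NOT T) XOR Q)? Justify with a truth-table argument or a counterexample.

Yes, they are equivalent — the two output columns agree on all 4 assignments:
T | Q | Expression 1 | Expression 2
-----------------------------------
0 | 0 | 0 | 0
0 | 1 | 1 | 1
1 | 0 | 0 | 0
1 | 1 | 1 | 1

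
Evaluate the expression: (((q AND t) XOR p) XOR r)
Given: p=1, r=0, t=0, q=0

Substituting: (((0 AND 0) XOR 1) XOR 0)
= 1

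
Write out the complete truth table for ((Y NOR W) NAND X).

X | Y | W | Output
------------------
0 | 0 | 0 | 1
0 | 0 | 1 | 1
0 | 1 | 0 | 1
0 | 1 | 1 | 1
1 | 0 | 0 | 0
1 | 0 | 1 | 1
1 | 1 | 0 | 1
1 | 1 | 1 | 1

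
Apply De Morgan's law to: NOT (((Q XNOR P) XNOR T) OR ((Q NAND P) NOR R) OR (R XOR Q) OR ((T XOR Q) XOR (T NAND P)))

NOT ((Q XNOR P) XNOR T) AND NOT ((Q NAND P) NOR R) AND NOT (R XOR Q) AND NOT ((T XOR Q) XOR (T NAND P))
De Morgan's: NOT(OR of terms) = AND of negations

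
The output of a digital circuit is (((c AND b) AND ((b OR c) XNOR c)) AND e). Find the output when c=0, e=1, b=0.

Substituting: (((0 AND 0) AND ((0 OR 0) XNOR 0)) AND 1)
= 0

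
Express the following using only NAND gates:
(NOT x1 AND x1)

(((x1 NAND x1) NAND x1) NAND ((x1 NAND x1) NAND x1))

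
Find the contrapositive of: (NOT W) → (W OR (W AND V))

Contrapositive: NOT (W OR (W AND V)) → W
Note: A statement and its contrapositive are logically equivalent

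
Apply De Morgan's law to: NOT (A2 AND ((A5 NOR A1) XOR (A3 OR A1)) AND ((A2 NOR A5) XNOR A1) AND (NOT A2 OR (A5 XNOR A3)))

NOT A2 OR NOT ((A5 NOR A1) XOR (A3 OR A1)) OR NOT ((A2 NOR A5) XNOR A1) OR NOT (NOT A2 OR (A5 XNOR A3))
De Morgan's: NOT(AND of terms) = OR of negations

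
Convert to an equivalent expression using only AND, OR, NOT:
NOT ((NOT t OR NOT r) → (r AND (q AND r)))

(NOT t OR NOT r) AND NOT (r AND (q AND r))
(Negated implication: NOT(A → B) = A AND NOT B)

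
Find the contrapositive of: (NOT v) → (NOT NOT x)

Contrapositive: NOT x → v
Note: A statement and its contrapositive are logically equivalent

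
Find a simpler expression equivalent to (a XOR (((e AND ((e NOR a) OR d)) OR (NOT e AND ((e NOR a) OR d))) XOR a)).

By XOR self-cancellation ((E XOR v) XOR v = E) then distribution ((E AND v) OR (E AND NOT v) = E):
= ((e NOR a) OR d)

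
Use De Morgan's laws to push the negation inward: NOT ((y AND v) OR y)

NOT (y AND v) AND NOT y
De Morgan's: NOT(OR of terms) = AND of negations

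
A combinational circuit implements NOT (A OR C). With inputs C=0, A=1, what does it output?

Substituting: NOT (1 OR 0)
= 0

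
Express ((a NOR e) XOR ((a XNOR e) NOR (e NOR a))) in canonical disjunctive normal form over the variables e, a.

(NOT e AND NOT a) OR (NOT e AND a) OR (e AND NOT a)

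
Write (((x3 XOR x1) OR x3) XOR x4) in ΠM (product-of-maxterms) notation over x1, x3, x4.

ΠM(0, 3, 5, 7) = (x1 OR x3 OR x4) AND (x1 OR NOT x3 OR NOT x4) AND (NOT x1 OR x3 OR NOT x4) AND (NOT x1 OR NOT x3 OR NOT x4)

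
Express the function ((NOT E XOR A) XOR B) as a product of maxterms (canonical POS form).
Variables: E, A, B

ΠM(1, 2, 4, 7) = (E OR A OR NOT B) AND (E OR NOT A OR B) AND (NOT E OR A OR B) AND (NOT E OR NOT A OR NOT B)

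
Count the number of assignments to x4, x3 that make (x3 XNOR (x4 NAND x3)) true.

Satisfying assignments: (0,1)
Count: 1 out of 4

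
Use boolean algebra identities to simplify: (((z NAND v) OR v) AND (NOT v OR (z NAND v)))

By distribution ((E OR v) AND (E OR NOT v) = E):
= (z NAND v)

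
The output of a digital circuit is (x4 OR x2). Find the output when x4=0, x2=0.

Substituting: (0 OR 0)
= 0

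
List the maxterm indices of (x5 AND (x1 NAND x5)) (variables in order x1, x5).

ΠM(0, 2, 3) = (x1 OR x5) AND (NOT x1 OR x5) AND (NOT x1 OR NOT x5)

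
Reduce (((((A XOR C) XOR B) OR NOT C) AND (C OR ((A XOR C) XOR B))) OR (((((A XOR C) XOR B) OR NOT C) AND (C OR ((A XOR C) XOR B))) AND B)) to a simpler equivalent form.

By absorption (E OR (E AND v) = E) then distribution ((E OR v) AND (E OR NOT v) = E):
= ((A XOR C) XOR B)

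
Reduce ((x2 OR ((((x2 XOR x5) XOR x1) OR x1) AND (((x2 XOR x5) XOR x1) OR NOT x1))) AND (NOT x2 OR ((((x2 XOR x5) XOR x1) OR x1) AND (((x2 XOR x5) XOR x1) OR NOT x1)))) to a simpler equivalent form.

By distribution ((E OR v) AND (E OR NOT v) = E) then distribution ((E OR v) AND (E OR NOT v) = E):
= ((x2 XOR x5) XOR x1)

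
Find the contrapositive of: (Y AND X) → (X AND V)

Contrapositive: NOT (X AND V) → NOT (Y AND X)
Note: A statement and its contrapositive are logically equivalent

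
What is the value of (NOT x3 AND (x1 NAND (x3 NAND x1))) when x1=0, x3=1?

Substituting: (NOT 1 AND (0 NAND (1 NAND 0)))
= 0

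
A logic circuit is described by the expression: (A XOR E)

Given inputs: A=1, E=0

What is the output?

Substituting: (1 XOR 0)
= 1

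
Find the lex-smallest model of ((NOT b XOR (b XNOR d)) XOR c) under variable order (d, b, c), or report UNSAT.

d=0, b=0, c=1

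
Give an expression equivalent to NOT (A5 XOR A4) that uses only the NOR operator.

(((((A5 NOR A4) NOR (A5 NOR A4)) NOR ((A5 NOR A4) NOR (A5 NOR A4))) NOR ((((A5 NOR A5) NOR (A4 NOR A4)) NOR ((A5 NOR A5) NOR (A4 NOR A4))) NOR (((A5 NOR A5) NOR (A4 NOR A4)) NOR ((A5 NOR A5) NOR (A4 NOR A4))))) NOR ((((A5 NOR A4) NOR (A5 NOR A4)) NOR ((A5 NOR A4) NOR (A5 NOR A4))) NOR ((((A5 NOR A5) NOR (A4 NOR A4)) NOR ((A5 NOR A5) NOR (A4 NOR A4))) NOR (((A5 NOR A5) NOR (A4 NOR A4)) NOR ((A5 NOR A5) NOR (A4 NOR A4))))))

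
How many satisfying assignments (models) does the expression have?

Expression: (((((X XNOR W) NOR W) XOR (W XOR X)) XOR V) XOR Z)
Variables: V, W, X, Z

Satisfying assignments: (0,0,0,1), (0,0,1,1), (0,1,0,0), (0,1,1,1), (1,0,0,0), (1,0,1,0), (1,1,0,1), (1,1,1,0)
Count: 8 out of 16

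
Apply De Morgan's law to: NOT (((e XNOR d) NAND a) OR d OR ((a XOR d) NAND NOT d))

NOT ((e XNOR d) NAND a) AND NOT d AND NOT ((a XOR d) NAND NOT d)
De Morgan's: NOT(OR of terms) = AND of negations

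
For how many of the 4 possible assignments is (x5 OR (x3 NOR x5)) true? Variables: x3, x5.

Satisfying assignments: (0,0), (0,1), (1,1)
Count: 3 out of 4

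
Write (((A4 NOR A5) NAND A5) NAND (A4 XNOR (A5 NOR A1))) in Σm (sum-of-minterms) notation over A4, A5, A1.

Σm(0, 5, 6, 7) = (NOT A4 AND NOT A5 AND NOT A1) OR (A4 AND NOT A5 AND A1) OR (A4 AND A5 AND NOT A1) OR (A4 AND A5 AND A1)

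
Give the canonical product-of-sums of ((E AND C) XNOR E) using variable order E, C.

ΠM(2) = (NOT E OR C)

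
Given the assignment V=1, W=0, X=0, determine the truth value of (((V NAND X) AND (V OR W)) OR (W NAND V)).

Substituting: (((1 NAND 0) AND (1 OR 0)) OR (0 NAND 1))
= 1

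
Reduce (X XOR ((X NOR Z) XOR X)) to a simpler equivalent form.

By XOR self-cancellation ((E XOR v) XOR v = E):
= (X NOR Z)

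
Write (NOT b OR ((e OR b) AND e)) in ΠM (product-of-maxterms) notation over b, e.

ΠM(2) = (NOT b OR e)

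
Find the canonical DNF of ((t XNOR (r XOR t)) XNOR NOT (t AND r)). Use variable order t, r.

(NOT t AND NOT r) OR (t AND NOT r) OR (t AND r)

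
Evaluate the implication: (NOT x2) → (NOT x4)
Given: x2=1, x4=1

Antecedent (NOT x2) = 0; consequent (NOT x4) = 0.
0 → 0 = 1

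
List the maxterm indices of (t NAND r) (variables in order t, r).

ΠM(3) = (NOT t OR NOT r)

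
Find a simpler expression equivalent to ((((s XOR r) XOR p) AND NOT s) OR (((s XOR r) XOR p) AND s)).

By distribution ((E AND v) OR (E AND NOT v) = E):
= ((s XOR r) XOR p)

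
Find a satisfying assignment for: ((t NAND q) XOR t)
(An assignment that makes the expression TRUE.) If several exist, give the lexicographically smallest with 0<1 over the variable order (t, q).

t=0, q=0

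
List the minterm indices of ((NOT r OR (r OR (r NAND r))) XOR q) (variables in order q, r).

Σm(0, 1) = (NOT q AND NOT r) OR (NOT q AND r)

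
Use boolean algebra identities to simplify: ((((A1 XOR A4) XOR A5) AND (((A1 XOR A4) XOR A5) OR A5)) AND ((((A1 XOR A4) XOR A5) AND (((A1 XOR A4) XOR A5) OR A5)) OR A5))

By absorption (E AND (E OR v) = E) then absorption (E AND (E OR v) = E):
= ((A1 XOR A4) XOR A5)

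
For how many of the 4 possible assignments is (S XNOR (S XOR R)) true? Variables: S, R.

Satisfying assignments: (0,0), (1,0)
Count: 2 out of 4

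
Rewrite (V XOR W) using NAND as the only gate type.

((V NAND (V NAND W)) NAND (W NAND (V NAND W)))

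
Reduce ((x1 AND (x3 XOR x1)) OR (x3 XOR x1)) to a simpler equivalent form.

By absorption (E OR (E AND v) = E):
= (x3 XOR x1)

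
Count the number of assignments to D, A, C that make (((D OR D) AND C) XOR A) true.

Satisfying assignments: (0,1,0), (0,1,1), (1,0,1), (1,1,0)
Count: 4 out of 8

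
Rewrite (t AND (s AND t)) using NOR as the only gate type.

((t NOR t) NOR (((s NOR s) NOR (t NOR t)) NOR ((s NOR s) NOR (t NOR t))))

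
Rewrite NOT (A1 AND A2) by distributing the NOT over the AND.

NOT A1 OR NOT A2
De Morgan's: NOT(AND of terms) = OR of negations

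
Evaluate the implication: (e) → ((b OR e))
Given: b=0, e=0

Antecedent (e) = 0; consequent ((b OR e)) = 0.
0 → 0 = 1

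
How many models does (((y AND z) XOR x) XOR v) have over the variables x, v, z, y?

Satisfying assignments: (0,0,1,1), (0,1,0,0), (0,1,0,1), (0,1,1,0), (1,0,0,0), (1,0,0,1), (1,0,1,0), (1,1,1,1)
Count: 8 out of 16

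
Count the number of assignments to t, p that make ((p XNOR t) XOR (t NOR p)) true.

Satisfying assignments: (1,1)
Count: 1 out of 4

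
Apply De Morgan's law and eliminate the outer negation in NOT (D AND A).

NOT D OR NOT A
De Morgan's: NOT(AND of terms) = OR of negations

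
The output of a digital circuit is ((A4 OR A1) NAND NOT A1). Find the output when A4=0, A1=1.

Substituting: ((0 OR 1) NAND NOT 1)
= 1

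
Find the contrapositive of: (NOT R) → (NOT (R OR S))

Contrapositive: (R OR S) → R
Note: A statement and its contrapositive are logically equivalent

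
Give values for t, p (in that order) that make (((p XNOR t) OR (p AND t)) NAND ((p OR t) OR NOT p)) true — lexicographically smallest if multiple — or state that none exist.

t=0, p=1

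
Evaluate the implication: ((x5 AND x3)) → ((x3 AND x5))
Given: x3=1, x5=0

Antecedent ((x5 AND x3)) = 0; consequent ((x3 AND x5)) = 0.
0 → 0 = 1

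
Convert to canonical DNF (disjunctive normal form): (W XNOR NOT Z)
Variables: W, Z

(NOT W AND Z) OR (W AND NOT Z)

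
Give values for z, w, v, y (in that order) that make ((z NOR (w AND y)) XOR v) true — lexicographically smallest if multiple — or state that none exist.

z=0, w=0, v=0, y=0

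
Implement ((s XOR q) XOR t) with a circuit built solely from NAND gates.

((((s NAND (s NAND q)) NAND (q NAND (s NAND q))) NAND (((s NAND (s NAND q)) NAND (q NAND (s NAND q))) NAND t)) NAND (t NAND (((s NAND (s NAND q)) NAND (q NAND (s NAND q))) NAND t)))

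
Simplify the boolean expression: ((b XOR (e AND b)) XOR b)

By XOR self-cancellation ((E XOR v) XOR v = E):
= (e AND b)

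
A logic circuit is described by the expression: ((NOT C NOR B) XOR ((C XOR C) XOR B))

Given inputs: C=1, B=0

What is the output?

Substituting: ((NOT 1 NOR 0) XOR ((1 XOR 1) XOR 0))
= 1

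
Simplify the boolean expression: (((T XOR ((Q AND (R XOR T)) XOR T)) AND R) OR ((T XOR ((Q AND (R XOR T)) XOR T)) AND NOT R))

By distribution ((E AND v) OR (E AND NOT v) = E) then XOR self-cancellation ((E XOR v) XOR v = E):
= (Q AND (R XOR T))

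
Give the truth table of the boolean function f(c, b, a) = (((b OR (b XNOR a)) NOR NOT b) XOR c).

c | b | a | Output
------------------
0 | 0 | 0 | 0
0 | 0 | 1 | 0
0 | 1 | 0 | 0
0 | 1 | 1 | 0
1 | 0 | 0 | 1
1 | 0 | 1 | 1
1 | 1 | 0 | 1
1 | 1 | 1 | 1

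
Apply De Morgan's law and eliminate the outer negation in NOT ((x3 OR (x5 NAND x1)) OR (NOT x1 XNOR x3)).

NOT (x3 OR (x5 NAND x1)) AND NOT (NOT x1 XNOR x3)
De Morgan's: NOT(OR of terms) = AND of negations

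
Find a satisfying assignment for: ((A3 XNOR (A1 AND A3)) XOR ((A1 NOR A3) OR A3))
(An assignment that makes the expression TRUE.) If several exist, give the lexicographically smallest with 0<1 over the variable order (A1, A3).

A1=0, A3=1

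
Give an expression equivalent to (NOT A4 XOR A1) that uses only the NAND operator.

(((A4 NAND A4) NAND ((A4 NAND A4) NAND A1)) NAND (A1 NAND ((A4 NAND A4) NAND A1)))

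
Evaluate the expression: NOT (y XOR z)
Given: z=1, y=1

Substituting: NOT (1 XOR 1)
= 1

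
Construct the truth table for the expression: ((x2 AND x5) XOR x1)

x2 | x5 | x1 | Output
---------------------
0 | 0 | 0 | 0
0 | 0 | 1 | 1
0 | 1 | 0 | 0
0 | 1 | 1 | 1
1 | 0 | 0 | 0
1 | 0 | 1 | 1
1 | 1 | 0 | 1
1 | 1 | 1 | 0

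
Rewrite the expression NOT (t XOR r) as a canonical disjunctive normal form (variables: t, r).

(NOT t AND NOT r) OR (t AND r)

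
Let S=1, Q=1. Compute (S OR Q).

Substituting: (1 OR 1)
= 1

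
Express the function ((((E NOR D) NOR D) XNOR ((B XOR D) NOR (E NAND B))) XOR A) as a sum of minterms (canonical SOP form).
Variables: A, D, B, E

Σm(0, 2, 4, 5, 6, 9, 11, 15) = (NOT A AND NOT D AND NOT B AND NOT E) OR (NOT A AND NOT D AND B AND NOT E) OR (NOT A AND D AND NOT B AND NOT E) OR (NOT A AND D AND NOT B AND E) OR (NOT A AND D AND B AND NOT E) OR (A AND NOT D AND NOT B AND E) OR (A AND NOT D AND B AND E) OR (A AND D AND B AND E)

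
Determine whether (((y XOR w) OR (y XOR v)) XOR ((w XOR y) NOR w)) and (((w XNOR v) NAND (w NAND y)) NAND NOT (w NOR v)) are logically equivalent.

No. Counterexample: with y=0, w=1, v=0, Expression 1 = 1 but Expression 2 = 0.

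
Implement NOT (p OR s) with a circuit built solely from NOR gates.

(((p NOR s) NOR (p NOR s)) NOR ((p NOR s) NOR (p NOR s)))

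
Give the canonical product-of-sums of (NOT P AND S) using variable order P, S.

ΠM(0, 2, 3) = (P OR S) AND (NOT P OR S) AND (NOT P OR NOT S)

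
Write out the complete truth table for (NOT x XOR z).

x | z | Output
--------------
0 | 0 | 1
0 | 1 | 0
1 | 0 | 0
1 | 1 | 1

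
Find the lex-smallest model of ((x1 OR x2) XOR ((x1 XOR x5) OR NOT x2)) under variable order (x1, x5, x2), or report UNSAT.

x1=0, x5=0, x2=0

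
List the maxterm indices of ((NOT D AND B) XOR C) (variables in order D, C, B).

ΠM(0, 3, 4, 5) = (D OR C OR B) AND (D OR NOT C OR NOT B) AND (NOT D OR C OR B) AND (NOT D OR C OR NOT B)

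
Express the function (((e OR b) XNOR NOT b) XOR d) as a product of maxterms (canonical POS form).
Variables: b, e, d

ΠM(0, 3, 4, 6) = (b OR e OR d) AND (b OR NOT e OR NOT d) AND (NOT b OR e OR d) AND (NOT b OR NOT e OR d)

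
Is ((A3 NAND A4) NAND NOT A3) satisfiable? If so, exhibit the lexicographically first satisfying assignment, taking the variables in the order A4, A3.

A4=0, A3=1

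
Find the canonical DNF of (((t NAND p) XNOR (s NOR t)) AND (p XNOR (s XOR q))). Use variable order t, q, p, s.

(NOT t AND NOT q AND NOT p AND NOT s) OR (NOT t AND q AND p AND NOT s) OR (t AND NOT q AND p AND s) OR (t AND q AND p AND NOT s)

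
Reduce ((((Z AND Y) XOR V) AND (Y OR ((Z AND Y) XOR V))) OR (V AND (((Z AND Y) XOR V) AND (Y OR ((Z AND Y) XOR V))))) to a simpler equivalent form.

By absorption (E OR (E AND v) = E) then absorption (E AND (E OR v) = E):
= ((Z AND Y) XOR V)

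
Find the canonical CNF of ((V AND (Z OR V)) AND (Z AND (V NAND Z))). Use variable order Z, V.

(Z OR V) AND (Z OR NOT V) AND (NOT Z OR V) AND (NOT Z OR NOT V)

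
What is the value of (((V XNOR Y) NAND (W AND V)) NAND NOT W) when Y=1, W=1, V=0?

Substituting: (((0 XNOR 1) NAND (1 AND 0)) NAND NOT 1)
= 1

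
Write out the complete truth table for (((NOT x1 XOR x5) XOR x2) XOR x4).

x1 | x5 | x2 | x4 | Output
--------------------------
0 | 0 | 0 | 0 | 1
0 | 0 | 0 | 1 | 0
0 | 0 | 1 | 0 | 0
0 | 0 | 1 | 1 | 1
0 | 1 | 0 | 0 | 0
0 | 1 | 0 | 1 | 1
0 | 1 | 1 | 0 | 1
0 | 1 | 1 | 1 | 0
1 | 0 | 0 | 0 | 0
1 | 0 | 0 | 1 | 1
1 | 0 | 1 | 0 | 1
1 | 0 | 1 | 1 | 0
1 | 1 | 0 | 0 | 1
1 | 1 | 0 | 1 | 0
1 | 1 | 1 | 0 | 0
1 | 1 | 1 | 1 | 1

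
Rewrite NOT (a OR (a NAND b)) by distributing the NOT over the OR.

NOT a AND NOT (a NAND b)
De Morgan's: NOT(OR of terms) = AND of negations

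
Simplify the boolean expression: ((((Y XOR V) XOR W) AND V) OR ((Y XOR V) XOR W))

By absorption (E OR (E AND v) = E):
= ((Y XOR V) XOR W)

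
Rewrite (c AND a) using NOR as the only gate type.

((c NOR c) NOR (a NOR a))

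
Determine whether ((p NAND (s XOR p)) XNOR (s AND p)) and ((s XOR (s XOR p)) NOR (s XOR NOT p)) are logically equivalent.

No. Counterexample: with p=0, s=1, Expression 1 = 0 but Expression 2 = 1.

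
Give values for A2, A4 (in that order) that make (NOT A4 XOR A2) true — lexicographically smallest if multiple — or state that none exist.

A2=0, A4=0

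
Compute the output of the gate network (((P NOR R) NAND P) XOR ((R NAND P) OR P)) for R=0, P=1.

Substituting: (((1 NOR 0) NAND 1) XOR ((0 NAND 1) OR 1))
= 0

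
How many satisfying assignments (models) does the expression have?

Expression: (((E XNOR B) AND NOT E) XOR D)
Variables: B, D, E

Satisfying assignments: (0,0,0), (0,1,1), (1,1,0), (1,1,1)
Count: 4 out of 8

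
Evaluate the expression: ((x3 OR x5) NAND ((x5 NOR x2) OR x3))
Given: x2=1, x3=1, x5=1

Substituting: ((1 OR 1) NAND ((1 NOR 1) OR 1))
= 0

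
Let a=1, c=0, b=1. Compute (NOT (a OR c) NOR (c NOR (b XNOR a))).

Substituting: (NOT (1 OR 0) NOR (0 NOR (1 XNOR 1)))
= 1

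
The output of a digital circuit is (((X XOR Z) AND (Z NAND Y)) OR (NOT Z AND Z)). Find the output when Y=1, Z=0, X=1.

Substituting: (((1 XOR 0) AND (0 NAND 1)) OR (NOT 0 AND 0))
= 1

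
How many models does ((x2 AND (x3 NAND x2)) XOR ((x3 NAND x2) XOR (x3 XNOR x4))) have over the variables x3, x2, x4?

Satisfying assignments: (0,0,1), (0,1,0), (1,0,0), (1,1,1)
Count: 4 out of 8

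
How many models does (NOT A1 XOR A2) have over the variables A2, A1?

Satisfying assignments: (0,0), (1,1)
Count: 2 out of 4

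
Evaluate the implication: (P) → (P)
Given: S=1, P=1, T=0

Antecedent (P) = 1; consequent (P) = 1.
1 → 1 = 1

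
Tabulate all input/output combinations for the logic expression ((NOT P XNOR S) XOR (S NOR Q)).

P | Q | S | Output
------------------
0 | 0 | 0 | 1
0 | 0 | 1 | 1
0 | 1 | 0 | 0
0 | 1 | 1 | 1
1 | 0 | 0 | 0
1 | 0 | 1 | 0
1 | 1 | 0 | 1
1 | 1 | 1 | 0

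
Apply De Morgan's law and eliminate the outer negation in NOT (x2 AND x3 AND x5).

NOT x2 OR NOT x3 OR NOT x5
De Morgan's: NOT(AND of terms) = OR of negations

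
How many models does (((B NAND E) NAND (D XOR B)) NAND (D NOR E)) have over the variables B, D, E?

Satisfying assignments: (0,0,1), (0,1,0), (0,1,1), (1,0,0), (1,0,1), (1,1,0), (1,1,1)
Count: 7 out of 8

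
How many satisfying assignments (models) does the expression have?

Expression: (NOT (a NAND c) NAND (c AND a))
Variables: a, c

Satisfying assignments: (0,0), (0,1), (1,0)
Count: 3 out of 4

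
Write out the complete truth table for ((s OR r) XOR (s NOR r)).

s | r | Output
--------------
0 | 0 | 1
0 | 1 | 1
1 | 0 | 1
1 | 1 | 1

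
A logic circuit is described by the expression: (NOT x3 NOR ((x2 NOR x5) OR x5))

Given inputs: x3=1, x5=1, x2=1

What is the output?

Substituting: (NOT 1 NOR ((1 NOR 1) OR 1))
= 0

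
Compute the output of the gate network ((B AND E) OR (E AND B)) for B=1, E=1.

Substituting: ((1 AND 1) OR (1 AND 1))
= 1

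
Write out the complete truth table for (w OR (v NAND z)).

v | z | w | Output
------------------
0 | 0 | 0 | 1
0 | 0 | 1 | 1
0 | 1 | 0 | 1
0 | 1 | 1 | 1
1 | 0 | 0 | 1
1 | 0 | 1 | 1
1 | 1 | 0 | 0
1 | 1 | 1 | 1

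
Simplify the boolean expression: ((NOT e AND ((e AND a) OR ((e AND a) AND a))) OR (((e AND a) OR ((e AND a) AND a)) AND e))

By distribution ((E AND v) OR (E AND NOT v) = E) then absorption (E OR (E AND v) = E):
= (e AND a)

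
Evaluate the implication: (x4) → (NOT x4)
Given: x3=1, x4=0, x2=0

Antecedent (x4) = 0; consequent (NOT x4) = 1.
0 → 1 = 1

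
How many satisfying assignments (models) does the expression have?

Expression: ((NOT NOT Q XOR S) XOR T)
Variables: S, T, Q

Satisfying assignments: (0,0,1), (0,1,0), (1,0,0), (1,1,1)
Count: 4 out of 8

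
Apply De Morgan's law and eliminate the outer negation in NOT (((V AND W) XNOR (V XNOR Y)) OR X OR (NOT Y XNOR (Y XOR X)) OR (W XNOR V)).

NOT ((V AND W) XNOR (V XNOR Y)) AND NOT X AND NOT (NOT Y XNOR (Y XOR X)) AND NOT (W XNOR V)
De Morgan's: NOT(OR of terms) = AND of negations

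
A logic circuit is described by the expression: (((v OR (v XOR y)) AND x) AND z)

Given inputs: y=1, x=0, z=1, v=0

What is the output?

Substituting: (((0 OR (0 XOR 1)) AND 0) AND 1)
= 0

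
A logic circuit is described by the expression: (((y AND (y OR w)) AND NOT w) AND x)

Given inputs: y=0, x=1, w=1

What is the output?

Substituting: (((0 AND (0 OR 1)) AND NOT 1) AND 1)
= 0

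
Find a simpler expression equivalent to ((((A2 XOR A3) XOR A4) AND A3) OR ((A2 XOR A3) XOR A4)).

By absorption (E OR (E AND v) = E):
= ((A2 XOR A3) XOR A4)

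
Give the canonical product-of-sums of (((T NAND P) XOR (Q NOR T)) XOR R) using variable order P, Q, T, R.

ΠM(0, 3, 5, 7, 8, 10, 13, 14) = (P OR Q OR T OR R) AND (P OR Q OR NOT T OR NOT R) AND (P OR NOT Q OR T OR NOT R) AND (P OR NOT Q OR NOT T OR NOT R) AND (NOT P OR Q OR T OR R) AND (NOT P OR Q OR NOT T OR R) AND (NOT P OR NOT Q OR T OR NOT R) AND (NOT P OR NOT Q OR NOT T OR R)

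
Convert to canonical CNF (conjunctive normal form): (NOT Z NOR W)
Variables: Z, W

(Z OR W) AND (Z OR NOT W) AND (NOT Z OR NOT W)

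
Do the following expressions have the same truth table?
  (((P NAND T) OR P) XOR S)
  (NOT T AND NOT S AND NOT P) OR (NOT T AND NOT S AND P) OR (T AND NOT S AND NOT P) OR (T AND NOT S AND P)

Yes, they are equivalent — the two output columns agree on all 8 assignments:
T | S | P | Expression 1 | Expression 2
---------------------------------------
0 | 0 | 0 | 1 | 1
0 | 0 | 1 | 1 | 1
0 | 1 | 0 | 0 | 0
0 | 1 | 1 | 0 | 0
1 | 0 | 0 | 1 | 1
1 | 0 | 1 | 1 | 1
1 | 1 | 0 | 0 | 0
1 | 1 | 1 | 0 | 0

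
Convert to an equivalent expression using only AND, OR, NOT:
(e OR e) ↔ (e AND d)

((e OR e) AND (e AND d)) OR (NOT (e OR e) AND NOT (e AND d))
(Biconditional = both true or both false)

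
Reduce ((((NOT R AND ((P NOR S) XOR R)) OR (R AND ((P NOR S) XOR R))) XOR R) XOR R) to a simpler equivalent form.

By XOR self-cancellation ((E XOR v) XOR v = E) then distribution ((E AND v) OR (E AND NOT v) = E):
= ((P NOR S) XOR R)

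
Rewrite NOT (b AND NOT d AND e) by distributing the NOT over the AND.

NOT b OR d OR NOT e
De Morgan's: NOT(AND of terms) = OR of negations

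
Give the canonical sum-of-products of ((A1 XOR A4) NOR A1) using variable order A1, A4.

Σm(0) = (NOT A1 AND NOT A4)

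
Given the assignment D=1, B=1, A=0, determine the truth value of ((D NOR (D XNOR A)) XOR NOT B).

Substituting: ((1 NOR (1 XNOR 0)) XOR NOT 1)
= 0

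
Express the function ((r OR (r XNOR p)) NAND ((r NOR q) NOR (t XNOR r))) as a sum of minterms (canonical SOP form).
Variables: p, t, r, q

Σm(0, 1, 4, 6, 7, 8, 9, 12, 13, 14, 15) = (NOT p AND NOT t AND NOT r AND NOT q) OR (NOT p AND NOT t AND NOT r AND q) OR (NOT p AND t AND NOT r AND NOT q) OR (NOT p AND t AND r AND NOT q) OR (NOT p AND t AND r AND q) OR (p AND NOT t AND NOT r AND NOT q) OR (p AND NOT t AND NOT r AND q) OR (p AND t AND NOT r AND NOT q) OR (p AND t AND NOT r AND q) OR (p AND t AND r AND NOT q) OR (p AND t AND r AND q)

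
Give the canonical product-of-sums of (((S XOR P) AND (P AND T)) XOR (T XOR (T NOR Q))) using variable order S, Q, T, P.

ΠM(3, 4, 5, 7, 12, 13) = (S OR Q OR NOT T OR NOT P) AND (S OR NOT Q OR T OR P) AND (S OR NOT Q OR T OR NOT P) AND (S OR NOT Q OR NOT T OR NOT P) AND (NOT S OR NOT Q OR T OR P) AND (NOT S OR NOT Q OR T OR NOT P)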